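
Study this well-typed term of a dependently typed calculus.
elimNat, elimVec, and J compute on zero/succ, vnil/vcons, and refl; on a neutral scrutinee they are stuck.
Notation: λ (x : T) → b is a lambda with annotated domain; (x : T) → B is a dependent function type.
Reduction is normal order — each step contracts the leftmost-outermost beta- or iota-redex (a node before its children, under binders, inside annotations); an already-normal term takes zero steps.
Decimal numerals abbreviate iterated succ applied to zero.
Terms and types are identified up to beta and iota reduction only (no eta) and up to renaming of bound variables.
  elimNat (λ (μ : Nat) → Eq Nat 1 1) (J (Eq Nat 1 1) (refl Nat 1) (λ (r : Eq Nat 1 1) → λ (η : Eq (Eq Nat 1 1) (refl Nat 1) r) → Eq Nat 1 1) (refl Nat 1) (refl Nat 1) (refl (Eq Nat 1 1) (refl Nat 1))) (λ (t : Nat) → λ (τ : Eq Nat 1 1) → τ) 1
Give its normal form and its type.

normal form:
  refl Nat 1
inferred type:
  Eq Nat 1 1
observation: normalization takes exactly 5 steps under the normal-order strategy.


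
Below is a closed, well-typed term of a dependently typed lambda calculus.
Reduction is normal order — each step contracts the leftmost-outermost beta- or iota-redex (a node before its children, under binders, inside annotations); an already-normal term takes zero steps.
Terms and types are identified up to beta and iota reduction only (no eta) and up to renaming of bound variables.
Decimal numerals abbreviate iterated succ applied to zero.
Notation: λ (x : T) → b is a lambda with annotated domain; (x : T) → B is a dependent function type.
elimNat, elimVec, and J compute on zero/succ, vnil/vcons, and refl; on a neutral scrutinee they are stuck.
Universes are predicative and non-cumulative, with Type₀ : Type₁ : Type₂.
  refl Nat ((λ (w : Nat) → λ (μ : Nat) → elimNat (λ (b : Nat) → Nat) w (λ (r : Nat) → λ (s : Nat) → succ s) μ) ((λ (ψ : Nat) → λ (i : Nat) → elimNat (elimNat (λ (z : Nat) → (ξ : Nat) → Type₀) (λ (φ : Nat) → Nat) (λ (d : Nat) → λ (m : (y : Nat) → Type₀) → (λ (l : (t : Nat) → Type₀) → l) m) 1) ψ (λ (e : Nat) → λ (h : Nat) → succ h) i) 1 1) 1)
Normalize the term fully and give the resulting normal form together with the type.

reduced normal form:
  refl Nat 3
the term's type:
  Eq Nat 3 3
observation: 12 normal-order steps normalize the term, beginning with a beta-redex.


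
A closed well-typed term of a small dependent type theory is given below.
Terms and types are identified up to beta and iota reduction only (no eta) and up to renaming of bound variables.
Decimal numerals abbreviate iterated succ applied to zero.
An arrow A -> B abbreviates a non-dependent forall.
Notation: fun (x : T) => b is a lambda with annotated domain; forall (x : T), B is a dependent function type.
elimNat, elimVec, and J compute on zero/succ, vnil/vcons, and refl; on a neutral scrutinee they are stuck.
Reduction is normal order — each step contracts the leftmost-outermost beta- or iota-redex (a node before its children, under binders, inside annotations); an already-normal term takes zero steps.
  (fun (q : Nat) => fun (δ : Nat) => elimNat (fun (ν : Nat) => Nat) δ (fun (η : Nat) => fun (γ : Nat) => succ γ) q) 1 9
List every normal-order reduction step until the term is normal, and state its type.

normal-order reduction:
  (fun (q : Nat) => fun (δ : Nat) => elimNat (fun (ν : Nat) => Nat) δ (fun (η : Nat) => fun (γ : Nat) => succ γ) q) 1 9
  ~> (fun (q : Nat) => elimNat (fun (δ : Nat) => Nat) q (fun (ν : Nat) => fun (η : Nat) => succ η) 1) 9
  ~> elimNat (fun (q : Nat) => Nat) 9 (fun (δ : Nat) => fun (ν : Nat) => succ ν) 1
  ~> (fun (q : Nat) => fun (δ : Nat) => succ δ) 0 (elimNat (fun (ν : Nat) => Nat) 9 (fun (η : Nat) => fun (γ : Nat) => succ γ) 0)
  ~> (fun (q : Nat) => succ q) (elimNat (fun (δ : Nat) => Nat) 9 (fun (ν : Nat) => fun (η : Nat) => succ η) 0)
  ~> succ (elimNat (fun (q : Nat) => Nat) 9 (fun (δ : Nat) => fun (ν : Nat) => succ ν) 0)
  ~> 10
inferred type:
  Nat


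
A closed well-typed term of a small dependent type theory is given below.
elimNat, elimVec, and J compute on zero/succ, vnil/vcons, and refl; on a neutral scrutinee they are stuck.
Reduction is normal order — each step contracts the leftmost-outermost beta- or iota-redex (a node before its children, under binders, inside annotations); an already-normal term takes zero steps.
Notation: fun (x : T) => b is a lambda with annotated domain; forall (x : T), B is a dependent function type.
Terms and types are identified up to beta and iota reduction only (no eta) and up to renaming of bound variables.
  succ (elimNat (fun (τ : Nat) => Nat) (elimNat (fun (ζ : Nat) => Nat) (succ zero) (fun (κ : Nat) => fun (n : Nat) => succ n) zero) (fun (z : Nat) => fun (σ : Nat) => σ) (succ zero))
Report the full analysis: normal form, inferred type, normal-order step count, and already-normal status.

reduced normal form:
  succ (succ zero)
inferred type:
  Nat
steps to reach normal form (normal order): 5
already normal: no
first redex: an elimNat iota-redex


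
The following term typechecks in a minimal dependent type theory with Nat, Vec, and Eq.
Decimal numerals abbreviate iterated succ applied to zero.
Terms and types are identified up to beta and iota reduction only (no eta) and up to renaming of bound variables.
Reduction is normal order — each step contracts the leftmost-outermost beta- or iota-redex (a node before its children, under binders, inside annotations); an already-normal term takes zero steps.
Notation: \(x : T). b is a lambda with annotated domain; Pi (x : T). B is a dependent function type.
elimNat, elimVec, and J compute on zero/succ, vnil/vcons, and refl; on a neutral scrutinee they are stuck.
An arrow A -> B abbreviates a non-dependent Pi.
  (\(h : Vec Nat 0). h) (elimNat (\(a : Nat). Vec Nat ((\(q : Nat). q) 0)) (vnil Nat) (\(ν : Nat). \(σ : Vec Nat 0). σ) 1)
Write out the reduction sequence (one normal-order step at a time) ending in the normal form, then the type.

reduction (normal order):
  (\(h : Vec Nat 0). h) (elimNat (\(a : Nat). Vec Nat ((\(q : Nat). q) 0)) (vnil Nat) (\(ν : Nat). \(σ : Vec Nat 0). σ) 1)
  ~> elimNat (\(h : Nat). Vec Nat ((\(a : Nat). a) 0)) (vnil Nat) (\(q : Nat). \(ν : Vec Nat 0). ν) 1
  ~> (\(h : Nat). \(a : Vec Nat 0). a) 0 (elimNat (\(q : Nat). Vec Nat ((\(ν : Nat). ν) 0)) (vnil Nat) (\(σ : Nat). \(x : Vec Nat 0). x) 0)
  ~> (\(h : Vec Nat 0). h) (elimNat (\(a : Nat). Vec Nat ((\(q : Nat). q) 0)) (vnil Nat) (\(ν : Nat). \(σ : Vec Nat 0). σ) 0)
  ~> elimNat (\(h : Nat). Vec Nat ((\(a : Nat). a) 0)) (vnil Nat) (\(q : Nat). \(ν : Vec Nat 0). ν) 0
  ~> vnil Nat
the term's type:
  Vec Nat 0


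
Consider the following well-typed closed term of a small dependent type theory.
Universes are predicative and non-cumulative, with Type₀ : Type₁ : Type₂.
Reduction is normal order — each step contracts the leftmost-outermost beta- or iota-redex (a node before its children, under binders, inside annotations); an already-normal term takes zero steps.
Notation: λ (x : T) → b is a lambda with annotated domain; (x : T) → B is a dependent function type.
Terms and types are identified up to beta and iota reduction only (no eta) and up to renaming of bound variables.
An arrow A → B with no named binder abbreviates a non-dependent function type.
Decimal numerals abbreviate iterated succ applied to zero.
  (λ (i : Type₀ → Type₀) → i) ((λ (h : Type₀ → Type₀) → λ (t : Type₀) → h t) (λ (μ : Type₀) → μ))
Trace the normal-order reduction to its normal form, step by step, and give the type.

reduction (normal order):
  (λ (i : Type₀ → Type₀) → i) ((λ (h : Type₀ → Type₀) → λ (t : Type₀) → h t) (λ (μ : Type₀) → μ))
  ~> (λ (i : Type₀ → Type₀) → λ (h : Type₀) → i h) (λ (t : Type₀) → t)
  ~> λ (i : Type₀) → (λ (h : Type₀) → h) i
  ~> λ (i : Type₀) → i
inferred type:
  Type₀ → Type₀


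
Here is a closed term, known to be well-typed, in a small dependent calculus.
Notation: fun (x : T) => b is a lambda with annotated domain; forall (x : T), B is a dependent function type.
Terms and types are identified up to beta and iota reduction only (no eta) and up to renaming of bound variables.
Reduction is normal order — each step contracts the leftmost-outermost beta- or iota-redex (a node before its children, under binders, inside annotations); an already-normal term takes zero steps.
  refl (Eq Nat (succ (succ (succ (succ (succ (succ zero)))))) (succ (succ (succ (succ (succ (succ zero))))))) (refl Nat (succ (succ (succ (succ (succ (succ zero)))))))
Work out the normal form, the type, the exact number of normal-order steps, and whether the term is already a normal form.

reduced normal form:
  refl (Eq Nat (succ (succ (succ (succ (succ (succ zero)))))) (succ (succ (succ (succ (succ (succ zero))))))) (refl Nat (succ (succ (succ (succ (succ (succ zero)))))))
the term's type:
  Eq (Eq Nat (succ (succ (succ (succ (succ (succ zero)))))) (succ (succ (succ (succ (succ (succ zero))))))) (refl Nat (succ (succ (succ (succ (succ (succ zero))))))) (refl Nat (succ (succ (succ (succ (succ (succ zero)))))))
reduction steps (normal order): 0
already normal: yes


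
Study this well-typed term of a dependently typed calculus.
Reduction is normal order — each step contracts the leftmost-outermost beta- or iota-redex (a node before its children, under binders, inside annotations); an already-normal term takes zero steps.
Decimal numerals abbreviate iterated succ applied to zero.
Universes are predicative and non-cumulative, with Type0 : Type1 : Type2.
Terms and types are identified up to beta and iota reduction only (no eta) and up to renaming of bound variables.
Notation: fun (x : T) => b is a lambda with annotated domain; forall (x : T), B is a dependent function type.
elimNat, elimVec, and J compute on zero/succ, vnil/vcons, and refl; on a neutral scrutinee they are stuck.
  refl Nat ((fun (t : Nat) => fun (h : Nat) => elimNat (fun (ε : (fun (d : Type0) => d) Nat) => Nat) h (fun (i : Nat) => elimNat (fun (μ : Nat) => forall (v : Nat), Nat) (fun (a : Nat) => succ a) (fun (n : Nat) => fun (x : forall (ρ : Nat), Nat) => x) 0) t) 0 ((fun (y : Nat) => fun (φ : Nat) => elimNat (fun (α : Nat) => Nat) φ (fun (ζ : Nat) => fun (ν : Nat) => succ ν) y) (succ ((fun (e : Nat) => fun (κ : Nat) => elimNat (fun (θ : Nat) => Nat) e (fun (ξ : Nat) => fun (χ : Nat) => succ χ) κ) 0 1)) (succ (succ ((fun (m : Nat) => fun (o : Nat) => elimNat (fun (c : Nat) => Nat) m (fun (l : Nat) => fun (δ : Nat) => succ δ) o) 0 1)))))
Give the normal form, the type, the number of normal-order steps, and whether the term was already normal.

resulting normal form:
  refl Nat 5
the term's type:
  Eq Nat 5 5
reduction steps (normal order): 24
started in normal form: no
first redex: a beta-redex


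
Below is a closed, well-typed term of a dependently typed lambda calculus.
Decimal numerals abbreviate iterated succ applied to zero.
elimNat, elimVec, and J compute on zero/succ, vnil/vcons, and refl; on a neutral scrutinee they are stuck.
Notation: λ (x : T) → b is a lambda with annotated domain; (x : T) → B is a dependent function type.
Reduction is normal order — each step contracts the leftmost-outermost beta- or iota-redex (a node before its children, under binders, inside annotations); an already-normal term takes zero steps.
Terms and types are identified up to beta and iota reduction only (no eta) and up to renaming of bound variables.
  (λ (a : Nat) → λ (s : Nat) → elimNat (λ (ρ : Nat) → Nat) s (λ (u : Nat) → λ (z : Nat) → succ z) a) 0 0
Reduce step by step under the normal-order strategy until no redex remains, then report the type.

normal-order reduction:
  (λ (a : Nat) → λ (s : Nat) → elimNat (λ (ρ : Nat) → Nat) s (λ (u : Nat) → λ (z : Nat) → succ z) a) 0 0
  ~> (λ (a : Nat) → elimNat (λ (s : Nat) → Nat) a (λ (ρ : Nat) → λ (u : Nat) → succ u) 0) 0
  ~> elimNat (λ (a : Nat) → Nat) 0 (λ (s : Nat) → λ (ρ : Nat) → succ ρ) 0
  ~> 0
inferred type:
  Nat


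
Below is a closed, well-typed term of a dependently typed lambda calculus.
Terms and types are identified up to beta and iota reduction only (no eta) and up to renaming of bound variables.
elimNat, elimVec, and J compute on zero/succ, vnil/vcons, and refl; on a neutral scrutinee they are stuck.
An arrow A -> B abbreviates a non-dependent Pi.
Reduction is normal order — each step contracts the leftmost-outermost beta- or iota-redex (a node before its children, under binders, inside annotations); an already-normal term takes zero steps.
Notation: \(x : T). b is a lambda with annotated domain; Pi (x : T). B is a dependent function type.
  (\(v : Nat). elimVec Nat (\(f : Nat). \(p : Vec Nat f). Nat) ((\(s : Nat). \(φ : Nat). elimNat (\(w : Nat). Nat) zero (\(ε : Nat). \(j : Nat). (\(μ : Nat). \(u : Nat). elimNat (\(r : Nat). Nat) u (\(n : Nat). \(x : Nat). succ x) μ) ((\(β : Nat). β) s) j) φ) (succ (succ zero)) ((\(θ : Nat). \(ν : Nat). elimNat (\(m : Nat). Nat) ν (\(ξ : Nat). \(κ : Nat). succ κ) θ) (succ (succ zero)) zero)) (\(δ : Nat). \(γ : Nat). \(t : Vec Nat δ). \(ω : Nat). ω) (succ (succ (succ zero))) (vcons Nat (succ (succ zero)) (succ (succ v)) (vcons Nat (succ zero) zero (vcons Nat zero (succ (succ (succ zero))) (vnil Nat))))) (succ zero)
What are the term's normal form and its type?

resulting normal form:
  succ (succ (succ (succ zero)))
inferred type:
  Nat


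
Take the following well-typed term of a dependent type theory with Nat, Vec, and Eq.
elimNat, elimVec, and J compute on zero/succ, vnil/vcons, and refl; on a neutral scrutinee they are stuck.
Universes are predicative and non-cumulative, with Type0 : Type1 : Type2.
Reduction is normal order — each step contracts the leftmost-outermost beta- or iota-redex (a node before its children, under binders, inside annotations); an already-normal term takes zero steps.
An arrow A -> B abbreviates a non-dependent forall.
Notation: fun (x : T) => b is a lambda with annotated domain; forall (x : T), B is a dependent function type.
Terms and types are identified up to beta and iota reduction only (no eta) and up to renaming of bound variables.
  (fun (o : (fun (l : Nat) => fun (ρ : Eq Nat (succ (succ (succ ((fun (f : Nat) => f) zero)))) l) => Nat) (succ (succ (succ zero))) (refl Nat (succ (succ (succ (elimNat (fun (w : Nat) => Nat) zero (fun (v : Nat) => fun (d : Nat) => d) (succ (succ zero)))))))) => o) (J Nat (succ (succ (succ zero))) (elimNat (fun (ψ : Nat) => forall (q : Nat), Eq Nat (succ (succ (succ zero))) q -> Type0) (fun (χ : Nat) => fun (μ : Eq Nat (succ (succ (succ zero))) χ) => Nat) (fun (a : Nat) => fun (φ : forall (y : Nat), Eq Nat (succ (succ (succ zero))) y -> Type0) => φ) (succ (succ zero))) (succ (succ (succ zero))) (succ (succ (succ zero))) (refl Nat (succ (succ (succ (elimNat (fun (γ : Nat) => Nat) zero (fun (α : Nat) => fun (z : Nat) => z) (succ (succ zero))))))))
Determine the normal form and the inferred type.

reduced normal form:
  succ (succ (succ zero))
the term's type:
  Nat
observation: 2 normal-order steps separate the term from its normal form.


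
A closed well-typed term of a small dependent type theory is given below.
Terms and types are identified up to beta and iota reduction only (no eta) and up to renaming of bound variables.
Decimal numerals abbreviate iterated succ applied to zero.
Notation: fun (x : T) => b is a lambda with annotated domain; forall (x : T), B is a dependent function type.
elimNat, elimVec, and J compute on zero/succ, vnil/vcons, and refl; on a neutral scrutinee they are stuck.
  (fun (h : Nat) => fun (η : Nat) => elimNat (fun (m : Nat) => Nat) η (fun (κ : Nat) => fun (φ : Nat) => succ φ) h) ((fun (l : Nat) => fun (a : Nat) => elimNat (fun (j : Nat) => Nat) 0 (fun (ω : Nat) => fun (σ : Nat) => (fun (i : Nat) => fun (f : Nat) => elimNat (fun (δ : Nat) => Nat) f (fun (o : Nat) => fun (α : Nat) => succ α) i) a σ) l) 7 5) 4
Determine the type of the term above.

the term's type:
  Nat


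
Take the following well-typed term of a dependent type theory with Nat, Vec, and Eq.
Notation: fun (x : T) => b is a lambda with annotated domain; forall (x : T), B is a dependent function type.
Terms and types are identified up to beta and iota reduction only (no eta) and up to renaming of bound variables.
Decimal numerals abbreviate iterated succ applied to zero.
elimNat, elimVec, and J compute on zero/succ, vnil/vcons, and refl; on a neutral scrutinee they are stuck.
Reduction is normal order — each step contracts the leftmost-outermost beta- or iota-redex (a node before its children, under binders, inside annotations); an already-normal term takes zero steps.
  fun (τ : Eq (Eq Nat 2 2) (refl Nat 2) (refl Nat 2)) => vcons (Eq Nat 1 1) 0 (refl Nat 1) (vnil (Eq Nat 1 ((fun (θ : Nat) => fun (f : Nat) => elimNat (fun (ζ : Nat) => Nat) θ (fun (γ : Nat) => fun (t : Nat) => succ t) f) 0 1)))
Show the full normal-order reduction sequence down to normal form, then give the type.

normal-order reduction:
  fun (τ : Eq (Eq Nat 2 2) (refl Nat 2) (refl Nat 2)) => vcons (Eq Nat 1 1) 0 (refl Nat 1) (vnil (Eq Nat 1 ((fun (θ : Nat) => fun (f : Nat) => elimNat (fun (ζ : Nat) => Nat) θ (fun (γ : Nat) => fun (t : Nat) => succ t) f) 0 1)))
  ~> fun (τ : Eq (Eq Nat 2 2) (refl Nat 2) (refl Nat 2)) => vcons (Eq Nat 1 1) 0 (refl Nat 1) (vnil (Eq Nat 1 ((fun (θ : Nat) => elimNat (fun (f : Nat) => Nat) 0 (fun (ζ : Nat) => fun (γ : Nat) => succ γ) θ) 1)))
  ~> fun (τ : Eq (Eq Nat 2 2) (refl Nat 2) (refl Nat 2)) => vcons (Eq Nat 1 1) 0 (refl Nat 1) (vnil (Eq Nat 1 (elimNat (fun (θ : Nat) => Nat) 0 (fun (f : Nat) => fun (ζ : Nat) => succ ζ) 1)))
  ~> fun (τ : Eq (Eq Nat 2 2) (refl Nat 2) (refl Nat 2)) => vcons (Eq Nat 1 1) 0 (refl Nat 1) (vnil (Eq Nat 1 ((fun (θ : Nat) => fun (f : Nat) => succ f) 0 (elimNat (fun (ζ : Nat) => Nat) 0 (fun (γ : Nat) => fun (t : Nat) => succ t) 0))))
  ~> fun (τ : Eq (Eq Nat 2 2) (refl Nat 2) (refl Nat 2)) => vcons (Eq Nat 1 1) 0 (refl Nat 1) (vnil (Eq Nat 1 ((fun (θ : Nat) => succ θ) (elimNat (fun (f : Nat) => Nat) 0 (fun (ζ : Nat) => fun (γ : Nat) => succ γ) 0))))
  ~> fun (τ : Eq (Eq Nat 2 2) (refl Nat 2) (refl Nat 2)) => vcons (Eq Nat 1 1) 0 (refl Nat 1) (vnil (Eq Nat 1 (succ (elimNat (fun (θ : Nat) => Nat) 0 (fun (f : Nat) => fun (ζ : Nat) => succ ζ) 0))))
  ~> fun (τ : Eq (Eq Nat 2 2) (refl Nat 2) (refl Nat 2)) => vcons (Eq Nat 1 1) 0 (refl Nat 1) (vnil (Eq Nat 1 1))
the term's type:
  forall (τ : Eq (Eq Nat 2 2) (refl Nat 2) (refl Nat 2)), Vec (Eq Nat 1 1) 1


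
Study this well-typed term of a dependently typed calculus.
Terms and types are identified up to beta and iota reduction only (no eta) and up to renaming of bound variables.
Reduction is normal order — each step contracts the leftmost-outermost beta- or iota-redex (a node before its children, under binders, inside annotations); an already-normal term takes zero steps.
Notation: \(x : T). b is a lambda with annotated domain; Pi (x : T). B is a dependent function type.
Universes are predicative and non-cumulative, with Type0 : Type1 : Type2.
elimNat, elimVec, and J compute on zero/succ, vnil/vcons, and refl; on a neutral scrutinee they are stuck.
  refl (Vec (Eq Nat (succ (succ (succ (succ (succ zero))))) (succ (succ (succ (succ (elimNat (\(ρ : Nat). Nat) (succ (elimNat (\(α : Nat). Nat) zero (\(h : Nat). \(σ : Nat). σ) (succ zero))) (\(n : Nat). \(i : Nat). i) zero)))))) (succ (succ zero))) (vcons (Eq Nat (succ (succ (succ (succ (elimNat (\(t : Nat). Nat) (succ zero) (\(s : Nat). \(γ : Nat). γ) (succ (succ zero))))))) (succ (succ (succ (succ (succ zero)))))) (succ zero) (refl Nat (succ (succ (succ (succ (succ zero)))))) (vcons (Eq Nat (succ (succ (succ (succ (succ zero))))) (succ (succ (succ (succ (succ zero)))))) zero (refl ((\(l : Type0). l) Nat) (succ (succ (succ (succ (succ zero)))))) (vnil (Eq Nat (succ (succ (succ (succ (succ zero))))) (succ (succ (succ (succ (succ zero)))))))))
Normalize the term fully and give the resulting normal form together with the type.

normal form:
  refl (Vec (Eq Nat (succ (succ (succ (succ (succ zero))))) (succ (succ (succ (succ (succ zero)))))) (succ (succ zero))) (vcons (Eq Nat (succ (succ (succ (succ (succ zero))))) (succ (succ (succ (succ (succ zero)))))) (succ zero) (refl Nat (succ (succ (succ (succ (succ zero)))))) (vcons (Eq Nat (succ (succ (succ (succ (succ zero))))) (succ (succ (succ (succ (succ zero)))))) zero (refl Nat (succ (succ (succ (succ (succ zero)))))) (vnil (Eq Nat (succ (succ (succ (succ (succ zero))))) (succ (succ (succ (succ (succ zero)))))))))
inferred type:
  Eq (Vec (Eq Nat (succ (succ (succ (succ (succ zero))))) (succ (succ (succ (succ (succ zero)))))) (succ (succ zero))) (vcons (Eq Nat (succ (succ (succ (succ (succ zero))))) (succ (succ (succ (succ (succ zero)))))) (succ zero) (refl Nat (succ (succ (succ (succ (succ zero)))))) (vcons (Eq Nat (succ (succ (succ (succ (succ zero))))) (succ (succ (succ (succ (succ zero)))))) zero (refl Nat (succ (succ (succ (succ (succ zero)))))) (vnil (Eq Nat (succ (succ (succ (succ (succ zero))))) (succ (succ (succ (succ (succ zero))))))))) (vcons (Eq Nat (succ (succ (succ (succ (succ zero))))) (succ (succ (succ (succ (succ zero)))))) (succ zero) (refl Nat (succ (succ (succ (succ (succ zero)))))) (vcons (Eq Nat (succ (succ (succ (succ (succ zero))))) (succ (succ (succ (succ (succ zero)))))) zero (refl Nat (succ (succ (succ (succ (succ zero)))))) (vnil (Eq Nat (succ (succ (succ (succ (succ zero))))) (succ (succ (succ (succ (succ zero)))))))))
observation: contracting an elimNat iota-redex first, the term normalizes in 13 steps.


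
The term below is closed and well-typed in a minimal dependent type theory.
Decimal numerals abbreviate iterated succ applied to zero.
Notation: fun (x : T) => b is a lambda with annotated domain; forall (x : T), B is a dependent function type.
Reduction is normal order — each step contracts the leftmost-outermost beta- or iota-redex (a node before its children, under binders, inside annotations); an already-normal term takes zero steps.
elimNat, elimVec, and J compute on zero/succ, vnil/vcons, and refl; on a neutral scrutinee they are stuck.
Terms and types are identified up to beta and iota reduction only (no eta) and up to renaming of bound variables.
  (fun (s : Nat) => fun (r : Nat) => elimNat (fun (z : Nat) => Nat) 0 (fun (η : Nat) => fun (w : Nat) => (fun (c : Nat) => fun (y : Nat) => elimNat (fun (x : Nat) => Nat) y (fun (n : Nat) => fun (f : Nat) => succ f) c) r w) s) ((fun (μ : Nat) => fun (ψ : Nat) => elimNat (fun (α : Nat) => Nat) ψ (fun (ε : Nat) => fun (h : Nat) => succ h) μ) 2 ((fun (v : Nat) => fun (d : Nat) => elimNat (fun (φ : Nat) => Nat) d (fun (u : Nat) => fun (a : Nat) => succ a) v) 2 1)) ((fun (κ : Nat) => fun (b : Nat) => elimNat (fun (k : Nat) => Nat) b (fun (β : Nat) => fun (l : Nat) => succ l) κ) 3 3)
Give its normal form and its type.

resulting normal form:
  30
type:
  Nat


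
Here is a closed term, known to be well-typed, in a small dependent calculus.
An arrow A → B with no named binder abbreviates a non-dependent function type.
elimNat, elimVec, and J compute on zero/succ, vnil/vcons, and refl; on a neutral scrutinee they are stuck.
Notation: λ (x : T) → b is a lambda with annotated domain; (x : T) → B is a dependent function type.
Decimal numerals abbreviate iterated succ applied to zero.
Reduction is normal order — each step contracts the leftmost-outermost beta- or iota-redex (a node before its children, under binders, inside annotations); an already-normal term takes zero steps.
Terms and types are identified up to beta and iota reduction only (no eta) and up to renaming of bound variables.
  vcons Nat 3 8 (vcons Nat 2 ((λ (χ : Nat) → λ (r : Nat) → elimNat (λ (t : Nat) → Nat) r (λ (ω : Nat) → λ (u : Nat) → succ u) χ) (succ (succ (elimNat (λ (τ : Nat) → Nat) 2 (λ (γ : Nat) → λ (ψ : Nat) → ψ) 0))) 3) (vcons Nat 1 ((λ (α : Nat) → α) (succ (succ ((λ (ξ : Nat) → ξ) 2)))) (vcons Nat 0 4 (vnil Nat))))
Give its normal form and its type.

reduced normal form:
  vcons Nat 3 8 (vcons Nat 2 7 (vcons Nat 1 4 (vcons Nat 0 4 (vnil Nat))))
the term's type:
  Vec Nat 4


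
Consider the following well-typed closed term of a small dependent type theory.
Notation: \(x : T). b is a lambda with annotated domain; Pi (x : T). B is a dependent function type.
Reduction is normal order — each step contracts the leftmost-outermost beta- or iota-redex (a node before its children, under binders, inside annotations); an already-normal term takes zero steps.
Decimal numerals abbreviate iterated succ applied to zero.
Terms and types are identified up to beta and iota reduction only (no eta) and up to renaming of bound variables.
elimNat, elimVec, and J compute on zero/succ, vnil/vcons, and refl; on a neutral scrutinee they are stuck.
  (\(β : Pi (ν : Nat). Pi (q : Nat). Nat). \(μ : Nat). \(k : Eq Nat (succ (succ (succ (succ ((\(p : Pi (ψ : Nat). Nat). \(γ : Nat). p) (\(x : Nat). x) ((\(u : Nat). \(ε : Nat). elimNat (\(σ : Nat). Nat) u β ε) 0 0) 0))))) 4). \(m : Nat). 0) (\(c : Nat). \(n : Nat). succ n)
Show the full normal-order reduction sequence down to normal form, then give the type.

normal-order reduction sequence:
  (\(β : Pi (ν : Nat). Pi (q : Nat). Nat). \(μ : Nat). \(k : Eq Nat (succ (succ (succ (succ ((\(p : Pi (ψ : Nat). Nat). \(γ : Nat). p) (\(x : Nat). x) ((\(u : Nat). \(ε : Nat). elimNat (\(σ : Nat). Nat) u β ε) 0 0) 0))))) 4). \(m : Nat). 0) (\(c : Nat). \(n : Nat). succ n)
  ~> \(β : Nat). \(ν : Eq Nat (succ (succ (succ (succ ((\(q : Pi (μ : Nat). Nat). \(k : Nat). q) (\(p : Nat). p) ((\(ψ : Nat). \(γ : Nat). elimNat (\(x : Nat). Nat) ψ (\(u : Nat). \(ε : Nat). succ ε) γ) 0 0) 0))))) 4). \(σ : Nat). 0
  ~> \(β : Nat). \(ν : Eq Nat (succ (succ (succ (succ ((\(q : Nat). \(μ : Nat). μ) ((\(k : Nat). \(p : Nat). elimNat (\(ψ : Nat). Nat) k (\(γ : Nat). \(x : Nat). succ x) p) 0 0) 0))))) 4). \(u : Nat). 0
  ~> \(β : Nat). \(ν : Eq Nat (succ (succ (succ (succ ((\(q : Nat). q) 0))))) 4). \(μ : Nat). 0
  ~> \(β : Nat). \(ν : Eq Nat 4 4). \(q : Nat). 0
inferred type:
  Pi (β : Nat). Pi (ν : Eq Nat 4 4). Pi (q : Nat). Nat


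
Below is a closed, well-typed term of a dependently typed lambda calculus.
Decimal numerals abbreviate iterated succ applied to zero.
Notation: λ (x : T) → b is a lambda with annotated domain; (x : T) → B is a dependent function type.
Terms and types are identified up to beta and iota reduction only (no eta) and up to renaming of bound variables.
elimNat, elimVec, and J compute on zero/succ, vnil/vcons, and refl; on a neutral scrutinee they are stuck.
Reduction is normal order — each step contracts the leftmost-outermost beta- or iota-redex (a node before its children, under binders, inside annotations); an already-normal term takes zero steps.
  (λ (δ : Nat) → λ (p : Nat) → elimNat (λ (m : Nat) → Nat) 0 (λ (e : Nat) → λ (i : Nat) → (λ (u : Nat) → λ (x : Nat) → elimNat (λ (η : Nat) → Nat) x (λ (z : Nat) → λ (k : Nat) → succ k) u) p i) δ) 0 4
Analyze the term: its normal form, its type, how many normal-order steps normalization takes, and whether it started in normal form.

reduced normal form:
  0
type:
  Nat
normal-order step count: 3
already normal: no
first redex: a beta-redex


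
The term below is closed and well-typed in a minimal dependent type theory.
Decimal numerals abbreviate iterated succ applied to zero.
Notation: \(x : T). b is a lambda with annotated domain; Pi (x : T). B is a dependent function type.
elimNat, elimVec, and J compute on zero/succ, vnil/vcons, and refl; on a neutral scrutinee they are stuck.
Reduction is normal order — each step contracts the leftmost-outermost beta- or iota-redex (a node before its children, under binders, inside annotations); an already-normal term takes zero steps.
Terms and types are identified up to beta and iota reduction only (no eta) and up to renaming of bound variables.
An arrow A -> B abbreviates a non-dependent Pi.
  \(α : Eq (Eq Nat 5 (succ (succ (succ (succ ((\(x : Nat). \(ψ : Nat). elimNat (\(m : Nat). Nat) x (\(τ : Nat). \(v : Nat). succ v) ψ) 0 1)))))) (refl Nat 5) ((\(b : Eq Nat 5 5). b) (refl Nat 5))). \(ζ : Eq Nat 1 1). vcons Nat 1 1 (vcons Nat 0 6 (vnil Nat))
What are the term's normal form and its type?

normal form:
  \(α : Eq (Eq Nat 5 5) (refl Nat 5) (refl Nat 5)). \(x : Eq Nat 1 1). vcons Nat 1 1 (vcons Nat 0 6 (vnil Nat))
type:
  Eq (Eq Nat 5 5) (refl Nat 5) (refl Nat 5) -> Eq Nat 1 1 -> Vec Nat 2
observation: contracting a beta-redex first, the term normalizes in 7 steps.


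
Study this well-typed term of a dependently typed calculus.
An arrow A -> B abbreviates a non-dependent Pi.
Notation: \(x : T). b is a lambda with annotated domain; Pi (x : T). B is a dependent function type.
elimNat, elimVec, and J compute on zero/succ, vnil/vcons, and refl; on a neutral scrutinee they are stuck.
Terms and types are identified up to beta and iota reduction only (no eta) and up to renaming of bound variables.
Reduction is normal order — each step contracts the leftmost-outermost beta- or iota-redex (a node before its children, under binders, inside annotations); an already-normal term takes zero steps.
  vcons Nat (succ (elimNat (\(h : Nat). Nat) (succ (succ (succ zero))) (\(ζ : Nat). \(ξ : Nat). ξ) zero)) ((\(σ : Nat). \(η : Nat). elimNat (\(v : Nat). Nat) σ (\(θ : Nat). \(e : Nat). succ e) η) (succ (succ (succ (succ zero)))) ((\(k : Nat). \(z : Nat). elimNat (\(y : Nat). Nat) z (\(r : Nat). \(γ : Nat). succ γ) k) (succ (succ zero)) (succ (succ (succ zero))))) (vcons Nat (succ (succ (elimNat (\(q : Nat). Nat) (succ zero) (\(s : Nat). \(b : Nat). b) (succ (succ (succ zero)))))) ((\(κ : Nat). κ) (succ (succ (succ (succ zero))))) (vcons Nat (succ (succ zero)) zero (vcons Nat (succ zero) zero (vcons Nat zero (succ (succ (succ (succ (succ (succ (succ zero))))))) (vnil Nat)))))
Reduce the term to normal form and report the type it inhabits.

resulting normal form:
  vcons Nat (succ (succ (succ (succ zero)))) (succ (succ (succ (succ (succ (succ (succ (succ (succ zero))))))))) (vcons Nat (succ (succ (succ zero))) (succ (succ (succ (succ zero)))) (vcons Nat (succ (succ zero)) zero (vcons Nat (succ zero) zero (vcons Nat zero (succ (succ (succ (succ (succ (succ (succ zero))))))) (vnil Nat)))))
type:
  Vec Nat (succ (succ (succ (succ (succ zero)))))


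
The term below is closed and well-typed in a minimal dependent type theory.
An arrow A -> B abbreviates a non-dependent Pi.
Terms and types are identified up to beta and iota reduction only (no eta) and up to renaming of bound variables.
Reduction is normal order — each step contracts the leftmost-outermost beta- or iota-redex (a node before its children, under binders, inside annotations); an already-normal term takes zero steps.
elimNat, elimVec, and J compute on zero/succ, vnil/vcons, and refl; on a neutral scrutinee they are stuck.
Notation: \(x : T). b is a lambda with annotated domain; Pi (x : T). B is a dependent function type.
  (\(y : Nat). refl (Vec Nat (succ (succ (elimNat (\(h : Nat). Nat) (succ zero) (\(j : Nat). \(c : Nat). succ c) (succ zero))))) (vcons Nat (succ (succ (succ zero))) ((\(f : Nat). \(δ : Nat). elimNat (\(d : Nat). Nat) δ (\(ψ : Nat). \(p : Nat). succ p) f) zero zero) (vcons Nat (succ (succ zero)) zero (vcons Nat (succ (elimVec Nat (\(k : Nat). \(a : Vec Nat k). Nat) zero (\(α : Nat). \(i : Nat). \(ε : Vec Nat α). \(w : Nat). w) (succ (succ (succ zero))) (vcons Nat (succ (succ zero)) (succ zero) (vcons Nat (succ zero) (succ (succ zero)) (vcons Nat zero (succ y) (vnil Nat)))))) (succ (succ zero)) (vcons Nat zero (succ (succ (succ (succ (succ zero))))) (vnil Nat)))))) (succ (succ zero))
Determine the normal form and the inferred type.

reduced normal form:
  refl (Vec Nat (succ (succ (succ (succ zero))))) (vcons Nat (succ (succ (succ zero))) zero (vcons Nat (succ (succ zero)) zero (vcons Nat (succ zero) (succ (succ zero)) (vcons Nat zero (succ (succ (succ (succ (succ zero))))) (vnil Nat)))))
type:
  Eq (Vec Nat (succ (succ (succ (succ zero))))) (vcons Nat (succ (succ (succ zero))) zero (vcons Nat (succ (succ zero)) zero (vcons Nat (succ zero) (succ (succ zero)) (vcons Nat zero (succ (succ (succ (succ (succ zero))))) (vnil Nat))))) (vcons Nat (succ (succ (succ zero))) zero (vcons Nat (succ (succ zero)) zero (vcons Nat (succ zero) (succ (succ zero)) (vcons Nat zero (succ (succ (succ (succ (succ zero))))) (vnil Nat)))))


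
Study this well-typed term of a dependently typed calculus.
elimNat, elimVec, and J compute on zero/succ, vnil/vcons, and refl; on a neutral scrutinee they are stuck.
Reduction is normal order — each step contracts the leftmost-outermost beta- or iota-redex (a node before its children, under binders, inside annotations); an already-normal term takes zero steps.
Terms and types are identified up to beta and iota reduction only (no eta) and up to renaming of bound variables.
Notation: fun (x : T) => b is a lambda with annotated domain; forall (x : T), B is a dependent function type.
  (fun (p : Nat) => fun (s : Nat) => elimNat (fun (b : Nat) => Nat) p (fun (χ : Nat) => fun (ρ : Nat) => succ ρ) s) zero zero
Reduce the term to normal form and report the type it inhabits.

normal form:
  zero
inferred type:
  Nat
observation: the leftmost-outermost redex is a beta-redex, and normalization takes 3 steps.


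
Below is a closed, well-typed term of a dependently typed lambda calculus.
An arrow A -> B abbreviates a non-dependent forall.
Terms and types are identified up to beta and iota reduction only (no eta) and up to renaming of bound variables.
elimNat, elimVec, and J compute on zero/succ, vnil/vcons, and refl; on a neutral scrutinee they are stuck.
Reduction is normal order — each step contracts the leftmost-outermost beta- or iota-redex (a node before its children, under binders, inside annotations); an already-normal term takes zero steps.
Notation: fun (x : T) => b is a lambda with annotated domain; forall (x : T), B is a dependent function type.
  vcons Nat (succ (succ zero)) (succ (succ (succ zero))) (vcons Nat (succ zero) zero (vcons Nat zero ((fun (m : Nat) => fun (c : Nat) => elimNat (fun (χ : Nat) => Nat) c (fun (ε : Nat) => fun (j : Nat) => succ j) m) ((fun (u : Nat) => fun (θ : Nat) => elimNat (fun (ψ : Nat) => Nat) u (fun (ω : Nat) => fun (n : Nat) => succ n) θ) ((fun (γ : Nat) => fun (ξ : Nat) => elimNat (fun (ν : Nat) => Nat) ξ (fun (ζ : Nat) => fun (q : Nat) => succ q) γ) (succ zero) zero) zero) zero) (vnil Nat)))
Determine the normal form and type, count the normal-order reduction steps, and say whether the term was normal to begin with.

resulting normal form:
  vcons Nat (succ (succ zero)) (succ (succ (succ zero))) (vcons Nat (succ zero) zero (vcons Nat zero (succ zero) (vnil Nat)))
type:
  Vec Nat (succ (succ (succ zero)))
steps to reach normal form (normal order): 15
started in normal form: no
first contracted redex: a beta-redex


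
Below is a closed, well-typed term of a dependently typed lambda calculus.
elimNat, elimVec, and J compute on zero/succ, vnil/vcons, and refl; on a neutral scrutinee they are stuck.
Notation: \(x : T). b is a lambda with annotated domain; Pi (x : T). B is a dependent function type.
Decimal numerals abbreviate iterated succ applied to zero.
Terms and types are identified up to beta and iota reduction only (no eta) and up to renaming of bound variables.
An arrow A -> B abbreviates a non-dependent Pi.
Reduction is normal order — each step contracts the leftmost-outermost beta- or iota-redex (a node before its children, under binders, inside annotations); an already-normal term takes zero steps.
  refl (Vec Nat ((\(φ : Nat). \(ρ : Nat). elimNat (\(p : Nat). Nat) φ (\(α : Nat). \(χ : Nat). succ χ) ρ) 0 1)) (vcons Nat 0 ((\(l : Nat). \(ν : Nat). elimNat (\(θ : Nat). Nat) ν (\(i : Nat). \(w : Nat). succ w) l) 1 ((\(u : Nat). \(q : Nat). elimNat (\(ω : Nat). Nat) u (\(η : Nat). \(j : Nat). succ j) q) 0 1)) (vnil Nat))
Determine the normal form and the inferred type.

reduced normal form:
  refl (Vec Nat 1) (vcons Nat 0 2 (vnil Nat))
type:
  Eq (Vec Nat 1) (vcons Nat 0 2 (vnil Nat)) (vcons Nat 0 2 (vnil Nat))
observation: normalization takes exactly 18 steps under the normal-order strategy.


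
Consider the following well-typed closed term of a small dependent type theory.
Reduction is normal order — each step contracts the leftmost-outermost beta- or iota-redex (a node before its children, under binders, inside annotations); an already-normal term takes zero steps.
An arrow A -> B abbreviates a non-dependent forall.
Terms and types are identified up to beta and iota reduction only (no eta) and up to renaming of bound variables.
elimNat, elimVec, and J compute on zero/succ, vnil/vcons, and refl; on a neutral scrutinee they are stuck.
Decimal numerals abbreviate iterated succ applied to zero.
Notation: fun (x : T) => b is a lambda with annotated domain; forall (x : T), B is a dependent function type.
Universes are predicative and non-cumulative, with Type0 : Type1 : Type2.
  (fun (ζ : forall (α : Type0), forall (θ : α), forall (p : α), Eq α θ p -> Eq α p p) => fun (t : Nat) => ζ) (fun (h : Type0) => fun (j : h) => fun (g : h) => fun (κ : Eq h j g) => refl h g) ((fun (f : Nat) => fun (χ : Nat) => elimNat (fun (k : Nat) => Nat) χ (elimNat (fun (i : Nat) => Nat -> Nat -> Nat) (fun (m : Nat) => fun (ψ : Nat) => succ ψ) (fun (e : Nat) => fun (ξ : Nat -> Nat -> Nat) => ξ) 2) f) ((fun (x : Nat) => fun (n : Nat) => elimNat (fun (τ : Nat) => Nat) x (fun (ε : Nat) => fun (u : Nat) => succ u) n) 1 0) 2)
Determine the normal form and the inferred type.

normal form:
  fun (ζ : Type0) => fun (α : ζ) => fun (θ : ζ) => fun (p : Eq ζ α θ) => refl ζ θ
the term's type:
  forall (ζ : Type0), forall (α : ζ), forall (θ : ζ), Eq ζ α θ -> Eq ζ θ θ


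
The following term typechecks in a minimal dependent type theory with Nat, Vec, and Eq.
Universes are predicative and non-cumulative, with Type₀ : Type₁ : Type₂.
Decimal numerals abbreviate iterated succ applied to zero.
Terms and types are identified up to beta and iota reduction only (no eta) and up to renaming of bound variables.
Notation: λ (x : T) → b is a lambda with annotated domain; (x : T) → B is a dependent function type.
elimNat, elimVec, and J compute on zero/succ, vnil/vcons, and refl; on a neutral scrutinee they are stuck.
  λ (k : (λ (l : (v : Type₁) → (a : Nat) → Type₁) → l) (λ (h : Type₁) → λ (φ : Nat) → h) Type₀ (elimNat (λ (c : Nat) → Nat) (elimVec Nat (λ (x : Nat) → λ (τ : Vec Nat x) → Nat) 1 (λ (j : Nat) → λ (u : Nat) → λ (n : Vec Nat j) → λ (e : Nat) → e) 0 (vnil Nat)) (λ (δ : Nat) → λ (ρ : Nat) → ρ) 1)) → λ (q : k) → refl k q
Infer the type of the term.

inferred type:
  (k : Type₀) → (l : k) → Eq k l l


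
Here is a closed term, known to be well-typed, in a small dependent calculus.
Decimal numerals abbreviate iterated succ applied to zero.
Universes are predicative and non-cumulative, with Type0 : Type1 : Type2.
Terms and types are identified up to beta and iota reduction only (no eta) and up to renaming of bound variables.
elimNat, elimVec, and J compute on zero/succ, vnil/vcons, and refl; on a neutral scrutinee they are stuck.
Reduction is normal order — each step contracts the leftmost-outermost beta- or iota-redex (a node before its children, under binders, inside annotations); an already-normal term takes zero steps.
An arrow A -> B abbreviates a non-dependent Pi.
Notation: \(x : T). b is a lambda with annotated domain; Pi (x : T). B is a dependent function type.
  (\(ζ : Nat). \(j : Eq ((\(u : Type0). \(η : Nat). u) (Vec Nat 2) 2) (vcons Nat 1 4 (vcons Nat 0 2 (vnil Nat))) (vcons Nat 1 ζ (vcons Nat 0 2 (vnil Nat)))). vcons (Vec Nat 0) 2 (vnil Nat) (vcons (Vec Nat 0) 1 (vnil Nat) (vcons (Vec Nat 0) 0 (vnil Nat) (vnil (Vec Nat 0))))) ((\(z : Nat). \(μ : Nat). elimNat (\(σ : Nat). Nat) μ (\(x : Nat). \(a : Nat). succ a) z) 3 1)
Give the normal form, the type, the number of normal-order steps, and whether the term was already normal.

normal form:
  \(ζ : Eq (Vec Nat 2) (vcons Nat 1 4 (vcons Nat 0 2 (vnil Nat))) (vcons Nat 1 4 (vcons Nat 0 2 (vnil Nat)))). vcons (Vec Nat 0) 2 (vnil Nat) (vcons (Vec Nat 0) 1 (vnil Nat) (vcons (Vec Nat 0) 0 (vnil Nat) (vnil (Vec Nat 0))))
type:
  Eq (Vec Nat 2) (vcons Nat 1 4 (vcons Nat 0 2 (vnil Nat))) (vcons Nat 1 4 (vcons Nat 0 2 (vnil Nat))) -> Vec (Vec Nat 0) 3
reduction steps (normal order): 15
started in normal form: no
first contracted redex: a beta-redex
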